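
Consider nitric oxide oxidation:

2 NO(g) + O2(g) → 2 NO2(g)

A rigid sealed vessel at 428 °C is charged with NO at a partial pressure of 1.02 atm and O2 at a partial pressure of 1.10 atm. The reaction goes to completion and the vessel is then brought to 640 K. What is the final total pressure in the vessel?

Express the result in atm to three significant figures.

1.47 atm

At constant V, partial pressures at 428 °C are proportional to moles, so apply stoichiometry directly to pressures.
P(O2) required for 1.02 atm of NO = (1/2) × 1.02 = 0.5100 atm; available 1.10 atm, so NO is limiting.
P(O2) remaining = 1.10 − (1/2) × 1.02 = 0.5900 atm
P(gaseous products) = (2)/2 × 1.02 = 1.020 atm
P_total at 428 °C = 0.5900 + 1.020 = 1.610 atm
Scaling to 640 K: P = 1.610 × 640/701.15 = 1.470 atm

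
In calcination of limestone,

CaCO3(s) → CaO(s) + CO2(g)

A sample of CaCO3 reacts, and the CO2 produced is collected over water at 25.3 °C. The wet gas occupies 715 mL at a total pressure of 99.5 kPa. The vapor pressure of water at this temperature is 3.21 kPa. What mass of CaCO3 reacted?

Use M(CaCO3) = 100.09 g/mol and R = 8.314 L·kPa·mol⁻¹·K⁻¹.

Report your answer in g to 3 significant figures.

P(CO2) = 99.5 − 3.21 = 96.29 kPa
n(CO2) = PV/RT = (96.29 × 0.7150) / (8.314 × 298.45) = 0.02775 mol
n(CaCO3) = (1/1) × 0.02775 = 0.02775 mol
m(CaCO3) = 0.02775 × 100.09 = 2.777 g

2.78 g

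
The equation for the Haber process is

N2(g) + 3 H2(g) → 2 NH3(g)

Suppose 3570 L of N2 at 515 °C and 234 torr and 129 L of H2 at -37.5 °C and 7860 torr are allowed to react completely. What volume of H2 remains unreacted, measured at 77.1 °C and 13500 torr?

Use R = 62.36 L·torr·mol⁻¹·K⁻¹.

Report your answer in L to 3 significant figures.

n(N2) = PV/RT = (234 × 3570) / (62.36 × 788.15) = 17.00 mol
n(H2) = PV/RT = (7860 × 129) / (62.36 × 235.65) = 69.00 mol
For 17.00 mol N2, stoichiometry requires (3/1) × 17.00 = 51.00 mol H2; 69.00 mol is available, so N2 is limiting.
n(H2) consumed = (3/1) × 17.00 = 51.00 mol; remaining = 69.00 − 51.00 = 18.00 mol
V(H2) = nRT/P = 18.00 × 62.36 × 350.25 / 13500 = 29.12 L

29.1 L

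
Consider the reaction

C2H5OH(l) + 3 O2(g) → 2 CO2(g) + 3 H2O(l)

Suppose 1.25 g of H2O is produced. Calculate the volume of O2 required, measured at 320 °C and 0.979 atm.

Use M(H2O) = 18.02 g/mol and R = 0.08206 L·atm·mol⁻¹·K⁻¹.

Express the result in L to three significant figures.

3.45 L

n(H2O) = 1.250 / 18.02 = 0.06937 mol
n(O2) = (3/3) × 0.06937 = 0.06937 mol
V = nRT/P = 0.06937 × 0.08206 × 593.15 / 0.979 = 3.449 L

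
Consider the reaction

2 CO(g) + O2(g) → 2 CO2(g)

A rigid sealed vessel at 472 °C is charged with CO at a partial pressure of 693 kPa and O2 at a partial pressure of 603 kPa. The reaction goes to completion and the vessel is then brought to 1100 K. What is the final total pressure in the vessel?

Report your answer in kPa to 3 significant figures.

Because the vessel is rigid and T is held at 472 °C, work the stoichiometry in partial pressures (P_i = n_iRT/V).
P(O2) required for 693 kPa of CO = (1/2) × 693 = 346.5 kPa; available 603 kPa, so CO is limiting.
P(O2) remaining = 603 − (1/2) × 693 = 256.5 kPa
P(gaseous products) = (2)/2 × 693 = 693.0 kPa
P_total at 472 °C = 256.5 + 693.0 = 949.5 kPa
Scaling to 1100 K: P = 949.5 × 1100/745.15 = 1402 kPa

1400 kPa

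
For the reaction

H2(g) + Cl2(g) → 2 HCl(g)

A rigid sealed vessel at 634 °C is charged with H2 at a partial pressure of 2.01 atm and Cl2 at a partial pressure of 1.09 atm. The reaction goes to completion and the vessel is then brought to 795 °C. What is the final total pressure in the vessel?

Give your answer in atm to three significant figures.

At constant V, partial pressures at 634 °C are proportional to moles, so apply stoichiometry directly to pressures.
P(Cl2) required for 2.01 atm of H2 = (1/1) × 2.01 = 2.010 atm; available 1.09 atm, so Cl2 is limiting.
P(H2) remaining = 2.01 − (1/1) × 1.09 = 0.9200 atm
P(gaseous products) = (2)/1 × 1.09 = 2.180 atm
P_total at 634 °C = 0.9200 + 2.180 = 3.100 atm
Scaling to 795 °C: P = 3.100 × 1068.15/907.15 = 3.650 atm

3.65 atm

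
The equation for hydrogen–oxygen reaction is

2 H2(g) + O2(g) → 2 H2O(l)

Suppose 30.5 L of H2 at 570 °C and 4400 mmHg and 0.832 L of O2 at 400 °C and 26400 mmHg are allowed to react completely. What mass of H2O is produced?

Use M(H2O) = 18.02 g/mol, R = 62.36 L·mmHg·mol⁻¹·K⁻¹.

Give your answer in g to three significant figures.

n(H2) = PV/RT = (4400 × 30.5) / (62.36 × 843.15) = 2.552 mol
n(O2) = PV/RT = (26400 × 0.832) / (62.36 × 673.15) = 0.5233 mol
For 2.552 mol H2, stoichiometry requires (1/2) × 2.552 = 1.276 mol O2; 0.5233 mol is available, so O2 is limiting.
n(H2O) = (2/1) × 0.5233 = 1.047 mol
m(H2O) = 1.047 × 18.02 = 18.87 g

18.9 g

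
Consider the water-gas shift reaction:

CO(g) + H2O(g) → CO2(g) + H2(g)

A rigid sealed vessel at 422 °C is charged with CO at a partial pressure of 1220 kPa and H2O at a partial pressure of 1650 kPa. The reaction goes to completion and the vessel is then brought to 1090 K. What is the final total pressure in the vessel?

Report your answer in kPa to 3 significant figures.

At constant V, partial pressures at 422 °C are proportional to moles, so apply stoichiometry directly to pressures.
P(H2O) required for 1220 kPa of CO = (1/1) × 1220 = 1220 kPa; available 1650 kPa, so CO is limiting.
P(H2O) remaining = 1650 − (1/1) × 1220 = 430.0 kPa
P(gaseous products) = (1+1)/1 × 1220 = 2440 kPa
P_total at 422 °C = 430.0 + 2440 = 2870 kPa
Scaling to 1090 K: P = 2870 × 1090/695.15 = 4500 kPa

4500 kPa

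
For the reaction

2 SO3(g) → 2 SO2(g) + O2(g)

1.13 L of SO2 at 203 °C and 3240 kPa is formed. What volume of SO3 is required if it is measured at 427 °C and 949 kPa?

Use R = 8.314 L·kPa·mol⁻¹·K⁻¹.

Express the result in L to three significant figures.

5.67 L

n(SO2) = PV/RT = (3240 × 1.13) / (8.314 × 476.15) = 0.9248 mol
n(SO3) = (2/2) × 0.9248 = 0.9248 mol
V = nRT/P = 0.9248 × 8.314 × 700.15 / 949 = 5.673 L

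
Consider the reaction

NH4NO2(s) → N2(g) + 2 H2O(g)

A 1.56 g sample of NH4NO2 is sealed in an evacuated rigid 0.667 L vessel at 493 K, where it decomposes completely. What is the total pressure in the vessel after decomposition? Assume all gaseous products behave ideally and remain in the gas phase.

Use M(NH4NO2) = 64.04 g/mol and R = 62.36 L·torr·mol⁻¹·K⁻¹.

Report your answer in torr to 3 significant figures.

3370 torr

n(NH4NO2) = 1.56 / 64.04 = 0.02436 mol
n(gas produced) = (3/1) × 0.02436 = 0.07308 mol
P = nRT/V = 0.07308 × 62.36 × 493 / 0.667 = 3368 torr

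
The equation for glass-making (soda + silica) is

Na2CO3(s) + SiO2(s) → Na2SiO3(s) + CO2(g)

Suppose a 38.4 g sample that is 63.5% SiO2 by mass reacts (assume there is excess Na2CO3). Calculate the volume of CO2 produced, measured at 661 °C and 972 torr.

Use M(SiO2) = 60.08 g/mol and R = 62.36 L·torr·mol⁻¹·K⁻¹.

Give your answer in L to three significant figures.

24.3 L

mass of SiO2 = 38.4 × 63.5/100 = 24.38 g
n(SiO2) = 24.38 / 60.08 = 0.4058 mol
n(CO2) = (1/1) × 0.4058 = 0.4058 mol
V = nRT/P = 0.4058 × 62.36 × 934.15 / 972 = 24.32 L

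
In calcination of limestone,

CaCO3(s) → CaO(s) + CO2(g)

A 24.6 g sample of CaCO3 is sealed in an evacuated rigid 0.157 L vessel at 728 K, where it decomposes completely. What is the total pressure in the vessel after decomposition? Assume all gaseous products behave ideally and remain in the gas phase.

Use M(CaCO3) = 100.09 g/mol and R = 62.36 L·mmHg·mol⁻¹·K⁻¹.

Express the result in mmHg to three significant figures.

n(CaCO3) = 24.6 / 100.09 = 0.2458 mol
n(gas produced) = (1/1) × 0.2458 = 0.2458 mol
P = nRT/V = 0.2458 × 62.36 × 728 / 0.157 = 71080 mmHg

71100 mmHg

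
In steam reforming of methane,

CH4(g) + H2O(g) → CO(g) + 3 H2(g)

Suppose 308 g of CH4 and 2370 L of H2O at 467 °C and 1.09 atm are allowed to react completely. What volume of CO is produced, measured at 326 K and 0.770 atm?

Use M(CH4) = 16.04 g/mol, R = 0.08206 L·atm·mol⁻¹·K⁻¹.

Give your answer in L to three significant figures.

667 L

n(CH4) = 308 / 16.04 = 19.20 mol
n(H2O) = PV/RT = (1.09 × 2370) / (0.08206 × 740.15) = 42.53 mol
For 19.20 mol CH4, stoichiometry requires (1/1) × 19.20 = 19.20 mol H2O; 42.53 mol is available, so CH4 is limiting.
n(CO) = (1/1) × 19.20 = 19.20 mol
V(CO) = nRT/P = 19.20 × 0.08206 × 326 / 0.770 = 667.1 L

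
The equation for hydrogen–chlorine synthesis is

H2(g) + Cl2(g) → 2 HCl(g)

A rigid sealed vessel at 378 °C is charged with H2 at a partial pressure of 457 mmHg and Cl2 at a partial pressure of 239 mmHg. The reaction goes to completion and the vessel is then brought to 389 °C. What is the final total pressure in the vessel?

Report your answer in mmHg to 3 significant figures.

With V and T fixed, P_i ∝ n_i, so the mole ratios apply directly to partial pressures at 378 °C.
P(Cl2) required for 457 mmHg of H2 = (1/1) × 457 = 457.0 mmHg; available 239 mmHg, so Cl2 is limiting.
P(H2) remaining = 457 − (1/1) × 239 = 218.0 mmHg
P(gaseous products) = (2)/1 × 239 = 478.0 mmHg
P_total at 378 °C = 218.0 + 478.0 = 696.0 mmHg
Scaling to 389 °C: P = 696.0 × 662.15/651.15 = 707.8 mmHg

708 mmHg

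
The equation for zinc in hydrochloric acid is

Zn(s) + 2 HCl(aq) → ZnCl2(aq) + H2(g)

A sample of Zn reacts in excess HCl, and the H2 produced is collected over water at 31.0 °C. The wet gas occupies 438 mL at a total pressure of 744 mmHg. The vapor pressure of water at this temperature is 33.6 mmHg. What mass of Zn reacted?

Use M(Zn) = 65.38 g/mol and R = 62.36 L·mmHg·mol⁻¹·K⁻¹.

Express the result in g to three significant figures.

1.07 g

P(H2) = 744 − 33.6 = 710.4 mmHg
n(H2) = PV/RT = (710.4 × 0.4380) / (62.36 × 304.15) = 0.01641 mol
n(Zn) = (1/1) × 0.01641 = 0.01641 mol
m(Zn) = 0.01641 × 65.38 = 1.073 g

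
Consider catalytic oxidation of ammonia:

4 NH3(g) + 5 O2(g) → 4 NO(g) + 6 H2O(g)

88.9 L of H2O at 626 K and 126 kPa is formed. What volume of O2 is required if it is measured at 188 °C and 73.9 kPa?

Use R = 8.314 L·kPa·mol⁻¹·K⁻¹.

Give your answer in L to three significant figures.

93.0 L

n(H2O) = PV/RT = (126 × 88.9) / (8.314 × 626) = 2.152 mol
n(O2) = (5/6) × 2.152 = 1.793 mol
V = nRT/P = 1.793 × 8.314 × 461.15 / 73.9 = 93.02 L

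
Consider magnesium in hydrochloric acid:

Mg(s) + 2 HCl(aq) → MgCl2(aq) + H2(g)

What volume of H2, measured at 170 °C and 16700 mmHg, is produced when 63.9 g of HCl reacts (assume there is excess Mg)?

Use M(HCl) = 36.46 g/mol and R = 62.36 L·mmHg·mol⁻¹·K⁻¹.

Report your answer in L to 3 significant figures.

1.45 L

n(HCl) = 63.90 / 36.46 = 1.753 mol
n(H2) = (1/2) × 1.753 = 0.8765 mol
V = nRT/P = 0.8765 × 62.36 × 443.15 / 16700 = 1.450 L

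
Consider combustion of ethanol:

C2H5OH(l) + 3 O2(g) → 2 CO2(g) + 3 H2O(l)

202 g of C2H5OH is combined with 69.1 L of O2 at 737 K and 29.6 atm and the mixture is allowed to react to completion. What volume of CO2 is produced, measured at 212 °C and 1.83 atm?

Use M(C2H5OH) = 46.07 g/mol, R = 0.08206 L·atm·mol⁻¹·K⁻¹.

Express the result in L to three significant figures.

191 L

n(C2H5OH) = 202 / 46.07 = 4.385 mol
n(O2) = PV/RT = (29.6 × 69.1) / (0.08206 × 737) = 33.82 mol
For 4.385 mol C2H5OH, stoichiometry requires (3/1) × 4.385 = 13.15 mol O2; 33.82 mol is available, so C2H5OH is limiting.
n(CO2) = (2/1) × 4.385 = 8.770 mol
V(CO2) = nRT/P = 8.770 × 0.08206 × 485.15 / 1.83 = 190.8 L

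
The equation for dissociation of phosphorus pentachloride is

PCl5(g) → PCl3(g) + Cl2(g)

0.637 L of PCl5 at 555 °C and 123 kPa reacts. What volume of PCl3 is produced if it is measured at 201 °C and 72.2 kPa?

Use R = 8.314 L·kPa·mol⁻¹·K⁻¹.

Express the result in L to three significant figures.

n(PCl5) = PV/RT = (123 × 0.637) / (8.314 × 828.15) = 0.01138 mol
n(PCl3) = (1/1) × 0.01138 = 0.01138 mol
V = nRT/P = 0.01138 × 8.314 × 474.15 / 72.2 = 0.6213 L

0.621 L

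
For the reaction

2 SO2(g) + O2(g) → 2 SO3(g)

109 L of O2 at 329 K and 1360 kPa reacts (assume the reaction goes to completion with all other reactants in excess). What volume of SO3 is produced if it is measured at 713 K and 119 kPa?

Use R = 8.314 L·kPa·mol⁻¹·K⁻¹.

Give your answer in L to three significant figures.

5400 L

n(O2) = PV/RT = (1360 × 109) / (8.314 × 329) = 54.20 mol
n(SO3) = (2/1) × 54.20 = 108.4 mol
V = nRT/P = 108.4 × 8.314 × 713 / 119 = 5400 L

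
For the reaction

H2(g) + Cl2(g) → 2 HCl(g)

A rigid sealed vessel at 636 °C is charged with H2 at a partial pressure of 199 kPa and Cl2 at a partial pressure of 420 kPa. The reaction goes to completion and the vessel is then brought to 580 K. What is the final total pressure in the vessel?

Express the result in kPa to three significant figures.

Because the vessel is rigid and T is held at 636 °C, work the stoichiometry in partial pressures (P_i = n_iRT/V).
P(Cl2) required for 199 kPa of H2 = (1/1) × 199 = 199.0 kPa; available 420 kPa, so H2 is limiting.
P(Cl2) remaining = 420 − (1/1) × 199 = 221.0 kPa
P(gaseous products) = (2)/1 × 199 = 398.0 kPa
P_total at 636 °C = 221.0 + 398.0 = 619.0 kPa
Scaling to 580 K: P = 619.0 × 580/909.15 = 394.9 kPa

395 kPa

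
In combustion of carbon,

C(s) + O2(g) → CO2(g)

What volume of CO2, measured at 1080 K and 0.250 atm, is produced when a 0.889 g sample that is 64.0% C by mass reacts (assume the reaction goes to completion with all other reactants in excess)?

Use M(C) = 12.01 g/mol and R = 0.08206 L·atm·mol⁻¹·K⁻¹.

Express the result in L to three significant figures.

16.8 L

mass of C = 0.889 × 64.0/100 = 0.5690 g
n(C) = 0.5690 / 12.01 = 0.04738 mol
n(CO2) = (1/1) × 0.04738 = 0.04738 mol
V = nRT/P = 0.04738 × 0.08206 × 1080 / 0.250 = 16.80 L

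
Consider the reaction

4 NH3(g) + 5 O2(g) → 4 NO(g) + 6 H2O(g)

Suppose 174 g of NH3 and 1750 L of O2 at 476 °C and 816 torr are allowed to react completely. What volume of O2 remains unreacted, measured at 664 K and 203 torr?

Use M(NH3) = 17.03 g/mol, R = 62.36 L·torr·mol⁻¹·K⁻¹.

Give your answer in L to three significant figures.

n(NH3) = 174 / 17.03 = 10.22 mol
n(O2) = PV/RT = (816 × 1750) / (62.36 × 749.15) = 30.57 mol
For 10.22 mol NH3, stoichiometry requires (5/4) × 10.22 = 12.78 mol O2; 30.57 mol is available, so NH3 is limiting.
n(O2) consumed = (5/4) × 10.22 = 12.78 mol; remaining = 30.57 − 12.78 = 17.79 mol
V(O2) = nRT/P = 17.79 × 62.36 × 664 / 203 = 3629 L

3630 L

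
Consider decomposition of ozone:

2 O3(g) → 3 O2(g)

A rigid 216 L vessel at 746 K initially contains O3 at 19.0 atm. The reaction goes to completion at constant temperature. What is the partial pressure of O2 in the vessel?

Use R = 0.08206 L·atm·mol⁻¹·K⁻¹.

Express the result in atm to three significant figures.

n(O3)₀ = PV/RT = (19.0 × 216) / (0.08206 × 746) = 67.04 mol
n(O2) = (3/2) × 67.04 = 100.6 mol
P(O2) = nRT/V = 100.6 × 0.08206 × 746 / 216 = 28.51 atm

28.5 atm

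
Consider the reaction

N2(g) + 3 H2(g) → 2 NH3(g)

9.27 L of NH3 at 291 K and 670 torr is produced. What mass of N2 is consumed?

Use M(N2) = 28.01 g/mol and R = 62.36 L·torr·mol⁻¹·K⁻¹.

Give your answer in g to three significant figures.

4.79 g

n(NH3) = PV/RT = (670 × 9.27) / (62.36 × 291) = 0.3423 mol
n(N2) = (1/2) × 0.3423 = 0.1711 mol
m(N2) = 0.1711 × 28.01 = 4.793 g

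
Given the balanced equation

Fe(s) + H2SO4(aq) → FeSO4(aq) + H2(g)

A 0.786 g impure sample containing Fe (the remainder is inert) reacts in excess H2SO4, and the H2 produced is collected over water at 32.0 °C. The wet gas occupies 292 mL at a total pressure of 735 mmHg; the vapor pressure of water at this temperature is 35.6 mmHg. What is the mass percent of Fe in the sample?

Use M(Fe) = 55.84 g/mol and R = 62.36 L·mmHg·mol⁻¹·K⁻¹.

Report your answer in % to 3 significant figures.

P(H2) = 735 − 35.6 = 699.4 mmHg
n(H2) = PV/RT = (699.4 × 0.2920) / (62.36 × 305.15) = 0.01073 mol
n(Fe) = (1/1) × 0.01073 = 0.01073 mol
m(Fe) = 0.01073 × 55.84 = 0.5992 g
%Fe = 0.5992 / 0.786 × 100 = 76.23%

76.2 %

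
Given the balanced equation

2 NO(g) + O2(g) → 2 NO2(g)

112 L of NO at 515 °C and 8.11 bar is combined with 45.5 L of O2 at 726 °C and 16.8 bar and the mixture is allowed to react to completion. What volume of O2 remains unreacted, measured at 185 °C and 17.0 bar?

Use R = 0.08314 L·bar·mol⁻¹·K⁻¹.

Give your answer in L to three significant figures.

n(NO) = PV/RT = (8.11 × 112) / (0.08314 × 788.15) = 13.86 mol
n(O2) = PV/RT = (16.8 × 45.5) / (0.08314 × 999.15) = 9.202 mol
For 13.86 mol NO, stoichiometry requires (1/2) × 13.86 = 6.930 mol O2; 9.202 mol is available, so NO is limiting.
n(O2) consumed = (1/2) × 13.86 = 6.930 mol; remaining = 9.202 − 6.930 = 2.272 mol
V(O2) = nRT/P = 2.272 × 0.08314 × 458.15 / 17.0 = 5.091 L

5.09 L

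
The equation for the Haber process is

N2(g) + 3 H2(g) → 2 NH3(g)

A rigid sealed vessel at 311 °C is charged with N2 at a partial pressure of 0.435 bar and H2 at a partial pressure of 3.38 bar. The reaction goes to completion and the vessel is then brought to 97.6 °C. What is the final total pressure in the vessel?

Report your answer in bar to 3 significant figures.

1.87 bar

With V and T fixed, P_i ∝ n_i, so the mole ratios apply directly to partial pressures at 311 °C.
P(H2) required for 0.435 bar of N2 = (3/1) × 0.435 = 1.305 bar; available 3.38 bar, so N2 is limiting.
P(H2) remaining = 3.38 − (3/1) × 0.435 = 2.075 bar
P(gaseous products) = (2)/1 × 0.435 = 0.8700 bar
P_total at 311 °C = 2.075 + 0.8700 = 2.945 bar
Scaling to 97.6 °C: P = 2.945 × 370.75/584.15 = 1.869 bar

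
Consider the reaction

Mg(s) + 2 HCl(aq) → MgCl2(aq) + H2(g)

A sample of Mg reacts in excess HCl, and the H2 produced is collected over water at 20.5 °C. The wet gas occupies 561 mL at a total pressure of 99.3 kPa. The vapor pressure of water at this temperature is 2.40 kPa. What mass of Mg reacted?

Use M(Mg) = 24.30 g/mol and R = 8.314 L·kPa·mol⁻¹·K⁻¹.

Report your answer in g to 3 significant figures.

0.541 g

P(H2) = 99.3 − 2.40 = 96.90 kPa
n(H2) = PV/RT = (96.90 × 0.5610) / (8.314 × 293.65) = 0.02227 mol
n(Mg) = (1/1) × 0.02227 = 0.02227 mol
m(Mg) = 0.02227 × 24.30 = 0.5412 g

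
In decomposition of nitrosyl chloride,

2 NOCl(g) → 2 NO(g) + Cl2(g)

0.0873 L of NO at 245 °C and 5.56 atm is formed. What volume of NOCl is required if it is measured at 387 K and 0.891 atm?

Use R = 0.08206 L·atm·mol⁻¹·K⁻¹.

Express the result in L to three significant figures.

n(NO) = PV/RT = (5.56 × 0.0873) / (0.08206 × 518.15) = 0.01142 mol
n(NOCl) = (2/2) × 0.01142 = 0.01142 mol
V = nRT/P = 0.01142 × 0.08206 × 387 / 0.891 = 0.4070 L

0.407 L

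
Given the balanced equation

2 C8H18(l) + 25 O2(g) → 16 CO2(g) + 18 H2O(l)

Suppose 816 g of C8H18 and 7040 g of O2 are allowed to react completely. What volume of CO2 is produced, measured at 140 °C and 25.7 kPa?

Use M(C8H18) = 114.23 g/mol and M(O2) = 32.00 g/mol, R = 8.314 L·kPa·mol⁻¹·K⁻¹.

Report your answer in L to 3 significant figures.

n(C8H18) = 816 / 114.23 = 7.143 mol
n(O2) = 7040 / 32.00 = 220.0 mol
For 7.143 mol C8H18, stoichiometry requires (25/2) × 7.143 = 89.29 mol O2; 220.0 mol is available, so C8H18 is limiting.
n(CO2) = (16/2) × 7.143 = 57.14 mol
V(CO2) = nRT/P = 57.14 × 8.314 × 413.15 / 25.7 = 7637 L

7640 L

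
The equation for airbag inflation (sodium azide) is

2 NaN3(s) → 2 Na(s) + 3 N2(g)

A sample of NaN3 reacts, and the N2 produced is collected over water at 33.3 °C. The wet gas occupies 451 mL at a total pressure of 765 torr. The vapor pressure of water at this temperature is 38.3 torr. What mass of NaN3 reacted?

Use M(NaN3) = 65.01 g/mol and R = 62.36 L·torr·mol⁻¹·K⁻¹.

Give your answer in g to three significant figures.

P(N2) = 765 − 38.3 = 726.7 torr
n(N2) = PV/RT = (726.7 × 0.4510) / (62.36 × 306.45) = 0.01715 mol
n(NaN3) = (2/3) × 0.01715 = 0.01143 mol
m(NaN3) = 0.01143 × 65.01 = 0.7431 g

0.743 g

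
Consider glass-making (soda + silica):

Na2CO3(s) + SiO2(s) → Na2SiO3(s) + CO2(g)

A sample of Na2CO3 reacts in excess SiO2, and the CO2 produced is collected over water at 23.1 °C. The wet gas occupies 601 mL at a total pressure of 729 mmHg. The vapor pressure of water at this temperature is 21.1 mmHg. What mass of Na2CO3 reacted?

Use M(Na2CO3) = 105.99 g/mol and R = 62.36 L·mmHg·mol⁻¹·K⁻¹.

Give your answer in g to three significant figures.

P(CO2) = 729 − 21.1 = 707.9 mmHg
n(CO2) = PV/RT = (707.9 × 0.6010) / (62.36 × 296.25) = 0.02303 mol
n(Na2CO3) = (1/1) × 0.02303 = 0.02303 mol
m(Na2CO3) = 0.02303 × 105.99 = 2.441 g

2.44 g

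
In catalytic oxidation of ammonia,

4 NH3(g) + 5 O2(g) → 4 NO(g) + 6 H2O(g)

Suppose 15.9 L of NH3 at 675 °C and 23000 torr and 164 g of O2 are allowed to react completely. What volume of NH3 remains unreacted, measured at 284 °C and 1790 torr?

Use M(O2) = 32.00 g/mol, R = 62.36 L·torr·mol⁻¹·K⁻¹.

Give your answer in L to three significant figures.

n(NH3) = PV/RT = (23000 × 15.9) / (62.36 × 948.15) = 6.185 mol
n(O2) = 164 / 32.00 = 5.125 mol
For 6.185 mol NH3, stoichiometry requires (5/4) × 6.185 = 7.731 mol O2; 5.125 mol is available, so O2 is limiting.
n(NH3) consumed = (4/5) × 5.125 = 4.100 mol; remaining = 6.185 − 4.100 = 2.085 mol
V(NH3) = nRT/P = 2.085 × 62.36 × 557.15 / 1790 = 40.47 L

40.5 L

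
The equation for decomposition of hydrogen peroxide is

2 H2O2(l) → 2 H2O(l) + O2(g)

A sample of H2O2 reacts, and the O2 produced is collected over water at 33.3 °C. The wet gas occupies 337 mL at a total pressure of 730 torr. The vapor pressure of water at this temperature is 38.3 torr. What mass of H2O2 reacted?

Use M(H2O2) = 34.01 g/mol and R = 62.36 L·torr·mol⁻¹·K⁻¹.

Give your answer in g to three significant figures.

0.830 g

P(O2) = 730 − 38.3 = 691.7 torr
n(O2) = PV/RT = (691.7 × 0.3370) / (62.36 × 306.45) = 0.01220 mol
n(H2O2) = (2/1) × 0.01220 = 0.02440 mol
m(H2O2) = 0.02440 × 34.01 = 0.8298 g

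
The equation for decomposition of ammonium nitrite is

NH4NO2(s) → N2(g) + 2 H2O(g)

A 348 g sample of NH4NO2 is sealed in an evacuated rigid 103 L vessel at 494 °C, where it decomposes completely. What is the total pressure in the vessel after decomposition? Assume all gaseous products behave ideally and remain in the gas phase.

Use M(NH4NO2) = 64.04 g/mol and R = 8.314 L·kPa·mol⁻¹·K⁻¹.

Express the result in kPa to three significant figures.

1010 kPa

n(NH4NO2) = 348 / 64.04 = 5.434 mol
n(gas produced) = (3/1) × 5.434 = 16.30 mol
P = nRT/V = 16.30 × 8.314 × 767.15 / 103 = 1009 kPa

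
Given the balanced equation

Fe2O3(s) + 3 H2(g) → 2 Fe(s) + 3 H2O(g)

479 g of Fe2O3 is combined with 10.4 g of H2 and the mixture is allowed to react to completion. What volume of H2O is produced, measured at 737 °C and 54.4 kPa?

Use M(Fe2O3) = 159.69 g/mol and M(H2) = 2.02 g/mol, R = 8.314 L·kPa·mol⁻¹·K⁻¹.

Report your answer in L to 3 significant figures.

n(Fe2O3) = 479 / 159.69 = 3.000 mol
n(H2) = 10.4 / 2.02 = 5.149 mol
For 3.000 mol Fe2O3, stoichiometry requires (3/1) × 3.000 = 9.000 mol H2; 5.149 mol is available, so H2 is limiting.
n(H2O) = (3/3) × 5.149 = 5.149 mol
V(H2O) = nRT/P = 5.149 × 8.314 × 1010.15 / 54.4 = 794.9 L

795 L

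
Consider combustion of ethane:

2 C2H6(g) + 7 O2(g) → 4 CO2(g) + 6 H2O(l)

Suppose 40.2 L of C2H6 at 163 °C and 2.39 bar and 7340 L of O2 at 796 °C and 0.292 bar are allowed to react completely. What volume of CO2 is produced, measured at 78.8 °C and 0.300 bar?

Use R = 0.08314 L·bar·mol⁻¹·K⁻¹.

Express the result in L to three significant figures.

517 L

n(C2H6) = PV/RT = (2.39 × 40.2) / (0.08314 × 436.15) = 2.650 mol
n(O2) = PV/RT = (0.292 × 7340) / (0.08314 × 1069.15) = 24.11 mol
For 2.650 mol C2H6, stoichiometry requires (7/2) × 2.650 = 9.275 mol O2; 24.11 mol is available, so C2H6 is limiting.
n(CO2) = (4/2) × 2.650 = 5.300 mol
V(CO2) = nRT/P = 5.300 × 0.08314 × 351.95 / 0.300 = 516.9 L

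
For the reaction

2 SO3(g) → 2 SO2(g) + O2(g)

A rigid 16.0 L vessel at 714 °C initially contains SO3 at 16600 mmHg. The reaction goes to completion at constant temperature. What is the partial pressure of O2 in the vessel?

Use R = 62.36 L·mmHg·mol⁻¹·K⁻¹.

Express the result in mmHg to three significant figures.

8300 mmHg

n(SO3)₀ = PV/RT = (16600 × 16.0) / (62.36 × 987.15) = 4.315 mol
n(O2) = (1/2) × 4.315 = 2.158 mol
P(O2) = nRT/V = 2.158 × 62.36 × 987.15 / 16.0 = 8303 mmHg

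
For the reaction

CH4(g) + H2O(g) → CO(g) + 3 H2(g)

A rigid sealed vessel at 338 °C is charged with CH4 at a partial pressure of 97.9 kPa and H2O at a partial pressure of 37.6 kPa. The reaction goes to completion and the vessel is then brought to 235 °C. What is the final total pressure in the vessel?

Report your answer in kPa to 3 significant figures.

175 kPa

With V and T fixed, P_i ∝ n_i, so the mole ratios apply directly to partial pressures at 338 °C.
P(H2O) required for 97.9 kPa of CH4 = (1/1) × 97.9 = 97.90 kPa; available 37.6 kPa, so H2O is limiting.
P(CH4) remaining = 97.9 − (1/1) × 37.6 = 60.30 kPa
P(gaseous products) = (1+3)/1 × 37.6 = 150.4 kPa
P_total at 338 °C = 60.30 + 150.4 = 210.7 kPa
Scaling to 235 °C: P = 210.7 × 508.15/611.15 = 175.2 kPa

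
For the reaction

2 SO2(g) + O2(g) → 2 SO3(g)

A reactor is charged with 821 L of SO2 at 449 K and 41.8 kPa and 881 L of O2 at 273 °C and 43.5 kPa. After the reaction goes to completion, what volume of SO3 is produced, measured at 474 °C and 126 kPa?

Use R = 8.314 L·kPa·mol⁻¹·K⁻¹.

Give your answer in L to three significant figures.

453 L

n(SO2) = PV/RT = (41.8 × 821) / (8.314 × 449) = 9.193 mol
n(O2) = PV/RT = (43.5 × 881) / (8.314 × 546.15) = 8.440 mol
For 9.193 mol SO2, stoichiometry requires (1/2) × 9.193 = 4.596 mol O2; 8.440 mol is available, so SO2 is limiting.
n(SO3) = (2/2) × 9.193 = 9.193 mol
V(SO3) = nRT/P = 9.193 × 8.314 × 747.15 / 126 = 453.2 L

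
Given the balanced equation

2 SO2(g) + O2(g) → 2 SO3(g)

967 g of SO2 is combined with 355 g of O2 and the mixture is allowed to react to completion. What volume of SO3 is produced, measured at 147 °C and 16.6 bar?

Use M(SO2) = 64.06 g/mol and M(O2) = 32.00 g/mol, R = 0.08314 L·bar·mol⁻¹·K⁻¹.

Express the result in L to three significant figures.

n(SO2) = 967 / 64.06 = 15.10 mol
n(O2) = 355 / 32.00 = 11.09 mol
For 15.10 mol SO2, stoichiometry requires (1/2) × 15.10 = 7.550 mol O2; 11.09 mol is available, so SO2 is limiting.
n(SO3) = (2/2) × 15.10 = 15.10 mol
V(SO3) = nRT/P = 15.10 × 0.08314 × 420.15 / 16.6 = 31.77 L

31.8 L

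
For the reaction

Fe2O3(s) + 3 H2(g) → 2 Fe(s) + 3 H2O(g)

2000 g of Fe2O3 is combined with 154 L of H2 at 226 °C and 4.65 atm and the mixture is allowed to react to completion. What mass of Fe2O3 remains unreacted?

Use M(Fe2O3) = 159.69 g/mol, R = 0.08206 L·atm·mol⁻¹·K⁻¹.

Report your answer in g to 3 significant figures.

1070 g

n(Fe2O3) = 2000 / 159.69 = 12.52 mol
n(H2) = PV/RT = (4.65 × 154) / (0.08206 × 499.15) = 17.48 mol
For 12.52 mol Fe2O3, stoichiometry requires (3/1) × 12.52 = 37.56 mol H2; 17.48 mol is available, so H2 is limiting.
n(Fe2O3) consumed = (1/3) × 17.48 = 5.827 mol; remaining = 12.52 − 5.827 = 6.693 mol
m(Fe2O3) = 6.693 × 159.69 = 1069 g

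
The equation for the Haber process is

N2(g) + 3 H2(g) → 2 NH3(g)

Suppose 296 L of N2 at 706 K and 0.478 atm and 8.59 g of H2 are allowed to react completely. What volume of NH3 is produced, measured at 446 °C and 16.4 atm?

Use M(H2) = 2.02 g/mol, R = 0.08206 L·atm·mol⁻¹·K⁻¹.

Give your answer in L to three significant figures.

10.2 L

n(N2) = PV/RT = (0.478 × 296) / (0.08206 × 706) = 2.442 mol
n(H2) = 8.59 / 2.02 = 4.252 mol
For 2.442 mol N2, stoichiometry requires (3/1) × 2.442 = 7.326 mol H2; 4.252 mol is available, so H2 is limiting.
n(NH3) = (2/3) × 4.252 = 2.835 mol
V(NH3) = nRT/P = 2.835 × 0.08206 × 719.15 / 16.4 = 10.20 L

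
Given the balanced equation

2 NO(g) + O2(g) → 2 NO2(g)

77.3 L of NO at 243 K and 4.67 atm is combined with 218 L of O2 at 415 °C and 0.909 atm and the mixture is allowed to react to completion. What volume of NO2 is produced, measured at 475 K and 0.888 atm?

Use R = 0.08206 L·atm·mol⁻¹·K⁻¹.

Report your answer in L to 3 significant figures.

308 L

n(NO) = PV/RT = (4.67 × 77.3) / (0.08206 × 243) = 18.10 mol
n(O2) = PV/RT = (0.909 × 218) / (0.08206 × 688.15) = 3.509 mol
For 18.10 mol NO, stoichiometry requires (1/2) × 18.10 = 9.050 mol O2; 3.509 mol is available, so O2 is limiting.
n(NO2) = (2/1) × 3.509 = 7.018 mol
V(NO2) = nRT/P = 7.018 × 0.08206 × 475 / 0.888 = 308.1 L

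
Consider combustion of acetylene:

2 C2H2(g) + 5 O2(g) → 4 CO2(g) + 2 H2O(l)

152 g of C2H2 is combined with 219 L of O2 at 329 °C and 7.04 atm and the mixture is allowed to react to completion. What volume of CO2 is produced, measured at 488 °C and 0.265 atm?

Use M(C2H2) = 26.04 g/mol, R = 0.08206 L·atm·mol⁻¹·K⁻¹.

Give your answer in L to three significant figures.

n(C2H2) = 152 / 26.04 = 5.837 mol
n(O2) = PV/RT = (7.04 × 219) / (0.08206 × 602.15) = 31.20 mol
For 5.837 mol C2H2, stoichiometry requires (5/2) × 5.837 = 14.59 mol O2; 31.20 mol is available, so C2H2 is limiting.
n(CO2) = (4/2) × 5.837 = 11.67 mol
V(CO2) = nRT/P = 11.67 × 0.08206 × 761.15 / 0.265 = 2751 L

2750 L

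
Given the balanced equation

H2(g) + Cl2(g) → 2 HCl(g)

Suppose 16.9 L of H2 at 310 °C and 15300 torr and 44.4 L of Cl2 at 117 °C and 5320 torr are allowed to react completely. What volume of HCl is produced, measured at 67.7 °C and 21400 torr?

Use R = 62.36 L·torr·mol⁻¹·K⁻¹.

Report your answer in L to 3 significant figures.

n(H2) = PV/RT = (15300 × 16.9) / (62.36 × 583.15) = 7.110 mol
n(Cl2) = PV/RT = (5320 × 44.4) / (62.36 × 390.15) = 9.709 mol
For 7.110 mol H2, stoichiometry requires (1/1) × 7.110 = 7.110 mol Cl2; 9.709 mol is available, so H2 is limiting.
n(HCl) = (2/1) × 7.110 = 14.22 mol
V(HCl) = nRT/P = 14.22 × 62.36 × 340.85 / 21400 = 14.12 L

14.1 L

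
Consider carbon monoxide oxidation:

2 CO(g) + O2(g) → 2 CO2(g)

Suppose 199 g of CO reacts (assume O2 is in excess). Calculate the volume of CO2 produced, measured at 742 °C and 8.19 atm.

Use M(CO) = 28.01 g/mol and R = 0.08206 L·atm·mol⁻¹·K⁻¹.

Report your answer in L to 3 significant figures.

72.3 L

n(CO) = 199.0 / 28.01 = 7.105 mol
n(CO2) = (2/2) × 7.105 = 7.105 mol
V = nRT/P = 7.105 × 0.08206 × 1015.15 / 8.19 = 72.27 L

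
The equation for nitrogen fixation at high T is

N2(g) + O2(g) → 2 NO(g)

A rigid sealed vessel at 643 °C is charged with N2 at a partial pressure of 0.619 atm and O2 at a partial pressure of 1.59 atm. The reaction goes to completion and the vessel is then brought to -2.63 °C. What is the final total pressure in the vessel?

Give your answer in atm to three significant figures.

0.652 atm

Because the vessel is rigid and T is held at 643 °C, work the stoichiometry in partial pressures (P_i = n_iRT/V).
P(O2) required for 0.619 atm of N2 = (1/1) × 0.619 = 0.6190 atm; available 1.59 atm, so N2 is limiting.
P(O2) remaining = 1.59 − (1/1) × 0.619 = 0.9710 atm
P(gaseous products) = (2)/1 × 0.619 = 1.238 atm
P_total at 643 °C = 0.9710 + 1.238 = 2.209 atm
Scaling to -2.63 °C: P = 2.209 × 270.52/916.15 = 0.6523 atm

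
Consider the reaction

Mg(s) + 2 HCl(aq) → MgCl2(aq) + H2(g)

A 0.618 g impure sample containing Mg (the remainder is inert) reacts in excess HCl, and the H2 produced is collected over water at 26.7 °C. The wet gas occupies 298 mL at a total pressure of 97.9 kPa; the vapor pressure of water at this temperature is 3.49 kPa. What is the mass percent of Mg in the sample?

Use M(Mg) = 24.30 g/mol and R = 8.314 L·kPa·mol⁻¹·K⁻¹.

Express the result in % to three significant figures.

44.4 %

P(H2) = 97.9 − 3.49 = 94.41 kPa
n(H2) = PV/RT = (94.41 × 0.2980) / (8.314 × 299.85) = 0.01129 mol
n(Mg) = (1/1) × 0.01129 = 0.01129 mol
m(Mg) = 0.01129 × 24.30 = 0.2743 g
%Mg = 0.2743 / 0.618 × 100 = 44.39%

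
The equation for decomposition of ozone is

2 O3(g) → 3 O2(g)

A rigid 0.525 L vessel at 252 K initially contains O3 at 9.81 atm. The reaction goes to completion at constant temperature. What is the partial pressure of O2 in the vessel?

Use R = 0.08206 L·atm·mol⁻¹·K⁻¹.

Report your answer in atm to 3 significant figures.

n(O3)₀ = PV/RT = (9.81 × 0.525) / (0.08206 × 252) = 0.2491 mol
n(O2) = (3/2) × 0.2491 = 0.3736 mol
P(O2) = nRT/V = 0.3736 × 0.08206 × 252 / 0.525 = 14.72 atm

14.7 atm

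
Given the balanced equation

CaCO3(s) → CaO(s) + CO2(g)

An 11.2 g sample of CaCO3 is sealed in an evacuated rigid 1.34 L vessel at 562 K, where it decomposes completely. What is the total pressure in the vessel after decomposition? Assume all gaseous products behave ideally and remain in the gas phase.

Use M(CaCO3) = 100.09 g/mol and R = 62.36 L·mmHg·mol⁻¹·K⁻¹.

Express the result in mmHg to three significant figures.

n(CaCO3) = 11.2 / 100.09 = 0.1119 mol
n(gas produced) = (1/1) × 0.1119 = 0.1119 mol
P = nRT/V = 0.1119 × 62.36 × 562 / 1.34 = 2927 mmHg

2930 mmHg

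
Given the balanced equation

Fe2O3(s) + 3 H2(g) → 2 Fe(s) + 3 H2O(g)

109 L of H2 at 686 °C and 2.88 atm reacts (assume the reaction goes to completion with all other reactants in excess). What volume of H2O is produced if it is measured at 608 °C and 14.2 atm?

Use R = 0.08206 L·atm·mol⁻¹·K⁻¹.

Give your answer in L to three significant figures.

20.3 L

n(H2) = PV/RT = (2.88 × 109) / (0.08206 × 959.15) = 3.988 mol
n(H2O) = (3/3) × 3.988 = 3.988 mol
V = nRT/P = 3.988 × 0.08206 × 881.15 / 14.2 = 20.31 L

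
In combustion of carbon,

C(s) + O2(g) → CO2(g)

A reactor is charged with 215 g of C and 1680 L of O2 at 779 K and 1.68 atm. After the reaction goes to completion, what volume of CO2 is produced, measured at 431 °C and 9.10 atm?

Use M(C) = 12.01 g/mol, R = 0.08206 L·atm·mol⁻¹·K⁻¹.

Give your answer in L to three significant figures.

n(C) = 215 / 12.01 = 17.90 mol
n(O2) = PV/RT = (1.68 × 1680) / (0.08206 × 779) = 44.15 mol
For 17.90 mol C, stoichiometry requires (1/1) × 17.90 = 17.90 mol O2; 44.15 mol is available, so C is limiting.
n(CO2) = (1/1) × 17.90 = 17.90 mol
V(CO2) = nRT/P = 17.90 × 0.08206 × 704.15 / 9.10 = 113.7 L

114 L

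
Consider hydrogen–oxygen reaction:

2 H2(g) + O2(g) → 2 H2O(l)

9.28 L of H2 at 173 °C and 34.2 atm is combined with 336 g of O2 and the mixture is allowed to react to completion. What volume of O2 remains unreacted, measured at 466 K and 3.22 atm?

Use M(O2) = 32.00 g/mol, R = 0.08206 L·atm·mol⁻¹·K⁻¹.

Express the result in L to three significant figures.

73.2 L

n(H2) = PV/RT = (34.2 × 9.28) / (0.08206 × 446.15) = 8.669 mol
n(O2) = 336 / 32.00 = 10.50 mol
For 8.669 mol H2, stoichiometry requires (1/2) × 8.669 = 4.335 mol O2; 10.50 mol is available, so H2 is limiting.
n(O2) consumed = (1/2) × 8.669 = 4.335 mol; remaining = 10.50 − 4.335 = 6.165 mol
V(O2) = nRT/P = 6.165 × 0.08206 × 466 / 3.22 = 73.21 L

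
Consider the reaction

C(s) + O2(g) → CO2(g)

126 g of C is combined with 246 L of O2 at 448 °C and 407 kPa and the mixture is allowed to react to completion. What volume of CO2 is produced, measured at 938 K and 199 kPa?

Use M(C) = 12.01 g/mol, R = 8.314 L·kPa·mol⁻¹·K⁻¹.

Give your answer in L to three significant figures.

411 L

n(C) = 126 / 12.01 = 10.49 mol
n(O2) = PV/RT = (407 × 246) / (8.314 × 721.15) = 16.70 mol
For 10.49 mol C, stoichiometry requires (1/1) × 10.49 = 10.49 mol O2; 16.70 mol is available, so C is limiting.
n(CO2) = (1/1) × 10.49 = 10.49 mol
V(CO2) = nRT/P = 10.49 × 8.314 × 938 / 199 = 411.1 L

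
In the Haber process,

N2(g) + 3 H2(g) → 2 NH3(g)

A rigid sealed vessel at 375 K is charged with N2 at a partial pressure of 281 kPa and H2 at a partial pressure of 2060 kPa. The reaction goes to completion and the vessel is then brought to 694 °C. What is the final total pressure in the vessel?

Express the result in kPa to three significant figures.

4590 kPa

With V and T fixed, P_i ∝ n_i, so the mole ratios apply directly to partial pressures at 375 K.
P(H2) required for 281 kPa of N2 = (3/1) × 281 = 843.0 kPa; available 2060 kPa, so N2 is limiting.
P(H2) remaining = 2060 − (3/1) × 281 = 1217 kPa
P(gaseous products) = (2)/1 × 281 = 562.0 kPa
P_total at 375 K = 1217 + 562.0 = 1779 kPa
Scaling to 694 °C: P = 1779 × 967.15/375 = 4588 kPa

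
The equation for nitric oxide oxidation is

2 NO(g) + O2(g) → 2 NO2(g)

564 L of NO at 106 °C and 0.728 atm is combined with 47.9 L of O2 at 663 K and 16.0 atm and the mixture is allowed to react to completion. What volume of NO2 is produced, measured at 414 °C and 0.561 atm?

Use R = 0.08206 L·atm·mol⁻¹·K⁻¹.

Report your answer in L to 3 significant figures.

1330 L

n(NO) = PV/RT = (0.728 × 564) / (0.08206 × 379.15) = 13.20 mol
n(O2) = PV/RT = (16.0 × 47.9) / (0.08206 × 663) = 14.09 mol
For 13.20 mol NO, stoichiometry requires (1/2) × 13.20 = 6.600 mol O2; 14.09 mol is available, so NO is limiting.
n(NO2) = (2/2) × 13.20 = 13.20 mol
V(NO2) = nRT/P = 13.20 × 0.08206 × 687.15 / 0.561 = 1327 L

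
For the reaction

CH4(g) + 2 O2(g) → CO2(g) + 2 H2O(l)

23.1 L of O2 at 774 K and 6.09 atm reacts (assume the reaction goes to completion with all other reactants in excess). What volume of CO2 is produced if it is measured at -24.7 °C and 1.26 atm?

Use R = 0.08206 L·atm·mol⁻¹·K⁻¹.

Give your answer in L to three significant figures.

n(O2) = PV/RT = (6.09 × 23.1) / (0.08206 × 774) = 2.215 mol
n(CO2) = (1/2) × 2.215 = 1.107 mol
V = nRT/P = 1.107 × 0.08206 × 248.45 / 1.26 = 17.91 L

17.9 L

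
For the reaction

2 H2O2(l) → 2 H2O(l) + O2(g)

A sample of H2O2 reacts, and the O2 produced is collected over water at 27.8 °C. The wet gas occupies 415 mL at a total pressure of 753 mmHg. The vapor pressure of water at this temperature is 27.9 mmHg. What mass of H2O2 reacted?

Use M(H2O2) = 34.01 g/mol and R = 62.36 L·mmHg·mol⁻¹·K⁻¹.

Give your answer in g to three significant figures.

1.09 g

P(O2) = 753 − 27.9 = 725.1 mmHg
n(O2) = PV/RT = (725.1 × 0.4150) / (62.36 × 300.95) = 0.01603 mol
n(H2O2) = (2/1) × 0.01603 = 0.03206 mol
m(H2O2) = 0.03206 × 34.01 = 1.090 g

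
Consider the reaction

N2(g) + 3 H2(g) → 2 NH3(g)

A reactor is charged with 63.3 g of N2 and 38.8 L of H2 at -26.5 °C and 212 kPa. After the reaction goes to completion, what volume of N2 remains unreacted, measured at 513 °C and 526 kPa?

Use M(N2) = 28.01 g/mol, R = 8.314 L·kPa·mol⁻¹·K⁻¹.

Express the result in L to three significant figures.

11.5 L

n(N2) = 63.3 / 28.01 = 2.260 mol
n(H2) = PV/RT = (212 × 38.8) / (8.314 × 246.65) = 4.011 mol
For 2.260 mol N2, stoichiometry requires (3/1) × 2.260 = 6.780 mol H2; 4.011 mol is available, so H2 is limiting.
n(N2) consumed = (1/3) × 4.011 = 1.337 mol; remaining = 2.260 − 1.337 = 0.9230 mol
V(N2) = nRT/P = 0.9230 × 8.314 × 786.15 / 526 = 11.47 L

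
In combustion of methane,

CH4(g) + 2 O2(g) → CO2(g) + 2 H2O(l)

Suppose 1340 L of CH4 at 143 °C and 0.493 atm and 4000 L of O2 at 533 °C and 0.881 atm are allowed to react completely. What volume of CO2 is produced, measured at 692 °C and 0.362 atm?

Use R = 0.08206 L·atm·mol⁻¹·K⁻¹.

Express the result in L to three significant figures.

n(CH4) = PV/RT = (0.493 × 1340) / (0.08206 × 416.15) = 19.35 mol
n(O2) = PV/RT = (0.881 × 4000) / (0.08206 × 806.15) = 53.27 mol
For 19.35 mol CH4, stoichiometry requires (2/1) × 19.35 = 38.70 mol O2; 53.27 mol is available, so CH4 is limiting.
n(CO2) = (1/1) × 19.35 = 19.35 mol
V(CO2) = nRT/P = 19.35 × 0.08206 × 965.15 / 0.362 = 4233 L

4230 L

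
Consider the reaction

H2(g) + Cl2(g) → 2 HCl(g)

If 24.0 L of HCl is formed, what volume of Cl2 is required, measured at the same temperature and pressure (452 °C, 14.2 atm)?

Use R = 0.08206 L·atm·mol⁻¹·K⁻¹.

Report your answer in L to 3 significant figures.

At constant T and P, gas volumes are in the mole ratio: V(Cl2) = (1/2) × 24.0 = 12.00 L

12.0 L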